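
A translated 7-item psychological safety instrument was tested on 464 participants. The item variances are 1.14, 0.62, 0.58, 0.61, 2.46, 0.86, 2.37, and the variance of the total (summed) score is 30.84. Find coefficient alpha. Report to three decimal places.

Σσᵢ² = 1.14 + 0.62 + 0.58 + 0.61 + 2.46 + 0.86 + 2.37 = 8.64
α = (k/(k−1))·(1 − Σσᵢ²/Var(T)) = (7/6)·(1 − 8.64/30.84) = 0.840

coefficient alpha = 0.840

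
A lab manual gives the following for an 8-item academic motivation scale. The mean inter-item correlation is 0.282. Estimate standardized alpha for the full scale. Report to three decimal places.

α = 0.759

Standardized α = k·r̄ / (1 + (k−1)·r̄) = 8 × 0.282 / (1 + 7 × 0.282)
  = 2.2560 / 2.9740 = 0.759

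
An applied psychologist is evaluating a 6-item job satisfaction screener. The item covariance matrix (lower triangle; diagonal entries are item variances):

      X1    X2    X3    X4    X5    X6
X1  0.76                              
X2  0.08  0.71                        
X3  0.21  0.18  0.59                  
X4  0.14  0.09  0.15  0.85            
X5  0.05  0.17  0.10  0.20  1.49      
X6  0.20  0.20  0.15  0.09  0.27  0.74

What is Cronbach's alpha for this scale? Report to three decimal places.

Σσ²ᵢ = 0.76 + 0.71 + 0.59 + 0.85 + 1.49 + 0.74 = 5.14
Sum of the distinct covariances = 2.28
σ²_total = 5.14 + 2 × 2.28 = 9.70
α = (k/(k−1))·(1 − Σσ²ᵢ/σ²_total) = (6/5)·(1 − 5.14/9.70) = 0.564

α = 0.564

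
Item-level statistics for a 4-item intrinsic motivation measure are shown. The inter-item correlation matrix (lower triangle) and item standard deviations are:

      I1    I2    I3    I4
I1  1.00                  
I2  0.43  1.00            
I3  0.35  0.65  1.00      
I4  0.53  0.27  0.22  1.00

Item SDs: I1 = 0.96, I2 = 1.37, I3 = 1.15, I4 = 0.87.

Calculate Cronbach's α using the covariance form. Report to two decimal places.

Σσ²ᵢ = 0.96² + 1.37² + 1.15² + 0.87² = 4.8779
Covariances σ_ij = r_ij · s_i · s_j:
  σ(I1,I2) = 0.43 × 0.96 × 1.37 = 0.5655
  σ(I1,I3) = 0.35 × 0.96 × 1.15 = 0.3864
  σ(I1,I4) = 0.53 × 0.96 × 0.87 = 0.4427
  σ(I2,I3) = 0.65 × 1.37 × 1.15 = 1.0241
  σ(I2,I4) = 0.27 × 1.37 × 0.87 = 0.3218
  σ(I3,I4) = 0.22 × 1.15 × 0.87 = 0.2201
σ²_T = Σσ²ᵢ + 2·Σσ_ij = 4.8779 + 2 × 2.9606 = 10.7991
α = (4/3)·(1 − 4.8779/10.7991) = 0.73

Cronbach's α = 0.73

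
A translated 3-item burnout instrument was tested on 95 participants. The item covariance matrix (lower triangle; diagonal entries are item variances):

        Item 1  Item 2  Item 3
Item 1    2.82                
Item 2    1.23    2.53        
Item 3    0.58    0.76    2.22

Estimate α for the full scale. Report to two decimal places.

α = 0.61

Σσᵢ² = 2.82 + 2.53 + 2.22 = 7.57
Sum of the distinct covariances = 2.57
total variance = 7.57 + 2 × 2.57 = 12.71
α = (k/(k−1))·(1 − Σσᵢ²/total variance) = (3/2)·(1 − 7.57/12.71) = 0.61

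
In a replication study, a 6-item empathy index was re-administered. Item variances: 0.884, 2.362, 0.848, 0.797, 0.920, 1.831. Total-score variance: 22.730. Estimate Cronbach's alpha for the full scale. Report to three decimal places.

α = 0.797

Σσ²ᵢ = 0.884 + 2.362 + 0.848 + 0.797 + 0.920 + 1.831 = 7.642
α = (k/(k−1))·(1 − Σσ²ᵢ/σ²_total) = (6/5)·(1 − 7.642/22.730) = 0.797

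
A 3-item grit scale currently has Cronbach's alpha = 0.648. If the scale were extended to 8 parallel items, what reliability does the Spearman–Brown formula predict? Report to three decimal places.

Length factor m = 8/3 = 2.6667
α' = m·α / (1 + (m−1)·α)
   = 8/3 × 0.648 / (1 + (8/3 − 1) × 0.648)
   = 1.7280 / 2.0800 = 0.831

predicted reliability = 0.831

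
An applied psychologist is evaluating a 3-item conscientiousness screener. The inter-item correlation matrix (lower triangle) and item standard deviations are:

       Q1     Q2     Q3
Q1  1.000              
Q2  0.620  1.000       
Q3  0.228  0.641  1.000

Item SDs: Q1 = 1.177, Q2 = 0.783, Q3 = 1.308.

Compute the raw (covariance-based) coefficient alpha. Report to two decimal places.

α = 0.69

Σσ²ᵢ = 1.177² + 0.783² + 1.308² = 3.7093
Covariances σ_ij = r_ij · s_i · s_j:
  σ(Q1,Q2) = 0.620 × 1.177 × 0.783 = 0.5714
  σ(Q1,Q3) = 0.228 × 1.177 × 1.308 = 0.3510
  σ(Q2,Q3) = 0.641 × 0.783 × 1.308 = 0.6565
σ²_T = Σσ²ᵢ + 2·Σσ_ij = 3.7093 + 2 × 1.5789 = 6.8671
α = (3/2)·(1 − 3.7093/6.8671) = 0.69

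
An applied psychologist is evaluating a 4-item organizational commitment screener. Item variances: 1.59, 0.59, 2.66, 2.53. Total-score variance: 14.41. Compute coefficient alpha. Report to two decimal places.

coefficient alpha = 0.65

Σσᵢ² = 1.59 + 0.59 + 2.66 + 2.53 = 7.37
α = (k/(k−1))·(1 − Σσᵢ²/Var(T)) = (4/3)·(1 − 7.37/14.41) = 0.65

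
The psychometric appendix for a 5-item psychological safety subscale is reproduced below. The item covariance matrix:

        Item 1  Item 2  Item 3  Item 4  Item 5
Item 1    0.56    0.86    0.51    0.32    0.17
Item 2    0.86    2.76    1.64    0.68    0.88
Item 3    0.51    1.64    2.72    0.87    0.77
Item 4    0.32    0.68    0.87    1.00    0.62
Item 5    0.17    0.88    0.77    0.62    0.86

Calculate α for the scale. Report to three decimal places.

ΣVar(i) = 0.56 + 2.76 + 2.72 + 1.00 + 0.86 = 7.90
Sum of the distinct covariances = 7.32
σ²_T = 7.90 + 2 × 7.32 = 22.54
α = (k/(k−1))·(1 − ΣVar(i)/σ²_T) = (5/4)·(1 − 7.90/22.54) = 0.812

α = 0.812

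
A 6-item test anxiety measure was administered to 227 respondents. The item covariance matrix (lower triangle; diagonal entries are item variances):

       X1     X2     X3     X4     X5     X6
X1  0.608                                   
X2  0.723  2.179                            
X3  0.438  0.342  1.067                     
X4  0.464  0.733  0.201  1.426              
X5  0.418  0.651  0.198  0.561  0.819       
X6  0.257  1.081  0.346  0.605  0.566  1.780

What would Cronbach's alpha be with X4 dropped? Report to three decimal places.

Cronbach's alpha = 0.761

Remaining items: X1, X2, X3, X5, X6 (k = 5).
Σσᵢ² = 0.608 + 2.179 + 1.067 + 0.819 + 1.780 = 6.453
Var(T) = 6.453 + 2 × 5.020 = 16.493
α (item deleted) = (5/4)·(1 − 6.453/16.493) = 0.761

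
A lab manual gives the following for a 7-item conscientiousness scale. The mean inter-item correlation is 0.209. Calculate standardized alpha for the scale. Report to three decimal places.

Standardized α = k·r̄ / (1 + (k−1)·r̄) = 7 × 0.209 / (1 + 6 × 0.209)
  = 1.4630 / 2.2540 = 0.649

α = 0.649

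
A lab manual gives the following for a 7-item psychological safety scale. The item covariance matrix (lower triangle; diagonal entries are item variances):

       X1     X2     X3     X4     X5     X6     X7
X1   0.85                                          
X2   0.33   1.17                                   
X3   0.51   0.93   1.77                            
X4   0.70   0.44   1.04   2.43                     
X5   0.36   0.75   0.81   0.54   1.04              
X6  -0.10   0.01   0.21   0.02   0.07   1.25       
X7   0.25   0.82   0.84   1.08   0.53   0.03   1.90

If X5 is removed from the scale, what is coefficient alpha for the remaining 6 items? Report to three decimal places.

coefficient alpha = 0.723

Remaining items: X1, X2, X3, X4, X6, X7 (k = 6).
ΣVar(i) = 0.85 + 1.17 + 1.77 + 2.43 + 1.25 + 1.90 = 9.37
σ²_total = 9.37 + 2 × 7.11 = 23.59
α (item deleted) = (6/5)·(1 − 9.37/23.59) = 0.723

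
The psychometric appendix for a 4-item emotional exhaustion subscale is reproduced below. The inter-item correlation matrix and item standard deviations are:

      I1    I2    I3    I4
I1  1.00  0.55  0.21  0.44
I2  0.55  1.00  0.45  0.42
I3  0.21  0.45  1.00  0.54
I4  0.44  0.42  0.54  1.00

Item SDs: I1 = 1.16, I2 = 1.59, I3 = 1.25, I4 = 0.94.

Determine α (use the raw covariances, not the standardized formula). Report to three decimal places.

α = 0.741

Σσ²ᵢ = 1.16² + 1.59² + 1.25² + 0.94² = 6.3198
Covariances σ_ij = r_ij · s_i · s_j:
  σ(I1,I2) = 0.55 × 1.16 × 1.59 = 1.0144
  σ(I1,I3) = 0.21 × 1.16 × 1.25 = 0.3045
  σ(I1,I4) = 0.44 × 1.16 × 0.94 = 0.4798
  σ(I2,I3) = 0.45 × 1.59 × 1.25 = 0.8944
  σ(I2,I4) = 0.42 × 1.59 × 0.94 = 0.6277
  σ(I3,I4) = 0.54 × 1.25 × 0.94 = 0.6345
σ²_T = Σσ²ᵢ + 2·Σσ_ij = 6.3198 + 2 × 3.9553 = 14.2304
α = (4/3)·(1 − 6.3198/14.2304) = 0.741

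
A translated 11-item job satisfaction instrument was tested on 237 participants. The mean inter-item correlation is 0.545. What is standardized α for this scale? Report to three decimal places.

Standardized α = k·r̄ / (1 + (k−1)·r̄) = 11 × 0.545 / (1 + 10 × 0.545)
  = 5.9950 / 6.4500 = 0.929

α = 0.929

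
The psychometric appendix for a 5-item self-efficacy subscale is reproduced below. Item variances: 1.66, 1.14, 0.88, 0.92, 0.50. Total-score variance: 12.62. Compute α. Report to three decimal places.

α = 0.745

Σσ²ᵢ = 1.66 + 1.14 + 0.88 + 0.92 + 0.50 = 5.10
α = (k/(k−1))·(1 − Σσ²ᵢ/total variance) = (5/4)·(1 − 5.10/12.62) = 0.745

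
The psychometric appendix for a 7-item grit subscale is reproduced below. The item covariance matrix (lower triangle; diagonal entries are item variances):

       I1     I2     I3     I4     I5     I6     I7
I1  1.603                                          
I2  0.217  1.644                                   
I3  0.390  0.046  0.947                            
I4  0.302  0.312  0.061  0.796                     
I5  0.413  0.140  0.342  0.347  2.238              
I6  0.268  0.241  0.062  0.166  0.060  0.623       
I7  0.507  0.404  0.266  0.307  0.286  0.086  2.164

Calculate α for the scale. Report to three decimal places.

Σσᵢ² = 1.603 + 1.644 + 0.947 + 0.796 + 2.238 + 0.623 + 2.164 = 10.015
Sum of the distinct covariances = 5.223
total variance = 10.015 + 2 × 5.223 = 20.461
α = (k/(k−1))·(1 − Σσᵢ²/total variance) = (7/6)·(1 − 10.015/20.461) = 0.596

α = 0.596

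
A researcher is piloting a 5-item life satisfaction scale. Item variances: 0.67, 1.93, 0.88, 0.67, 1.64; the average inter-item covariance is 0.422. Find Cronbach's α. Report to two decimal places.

Σσᵢ² = 0.67 + 1.93 + 0.88 + 0.67 + 1.64 = 5.79
Sum of the 10 distinct covariances = 10 × 0.422 = 4.220
Var(T) = Σσᵢ² + 2·Σcov = 5.79 + 2 × 4.220 = 14.230
α = (5/4)·(1 − 5.79/14.230) = 0.74

Cronbach's α = 0.74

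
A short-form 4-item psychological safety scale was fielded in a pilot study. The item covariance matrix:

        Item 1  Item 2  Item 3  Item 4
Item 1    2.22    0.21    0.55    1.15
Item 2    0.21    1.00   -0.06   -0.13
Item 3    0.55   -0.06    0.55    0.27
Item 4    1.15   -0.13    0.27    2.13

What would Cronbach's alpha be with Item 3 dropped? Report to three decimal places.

Remaining items: Item 1, Item 2, Item 4 (k = 3).
Σσᵢ² = 2.22 + 1.00 + 2.13 = 5.35
σ²_total = 5.35 + 2 × 1.23 = 7.81
α (item deleted) = (3/2)·(1 − 5.35/7.81) = 0.472

α = 0.472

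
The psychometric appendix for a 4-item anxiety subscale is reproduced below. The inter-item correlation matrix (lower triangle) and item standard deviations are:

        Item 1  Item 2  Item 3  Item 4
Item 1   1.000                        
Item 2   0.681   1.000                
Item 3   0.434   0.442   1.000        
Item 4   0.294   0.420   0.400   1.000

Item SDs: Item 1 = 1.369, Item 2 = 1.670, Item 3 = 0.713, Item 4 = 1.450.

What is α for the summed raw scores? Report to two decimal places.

α = 0.74

Σσ²ᵢ = 1.369² + 1.670² + 0.713² + 1.450² = 7.2739
Covariances σ_ij = r_ij · s_i · s_j:
  σ(Item 1,Item 2) = 0.681 × 1.369 × 1.670 = 1.5569
  σ(Item 1,Item 3) = 0.434 × 1.369 × 0.713 = 0.4236
  σ(Item 1,Item 4) = 0.294 × 1.369 × 1.450 = 0.5836
  σ(Item 2,Item 3) = 0.442 × 1.670 × 0.713 = 0.5263
  σ(Item 2,Item 4) = 0.420 × 1.670 × 1.450 = 1.0170
  σ(Item 3,Item 4) = 0.400 × 0.713 × 1.450 = 0.4135
σ²_T = Σσ²ᵢ + 2·Σσ_ij = 7.2739 + 2 × 4.5209 = 16.3157
α = (4/3)·(1 − 7.2739/16.3157) = 0.74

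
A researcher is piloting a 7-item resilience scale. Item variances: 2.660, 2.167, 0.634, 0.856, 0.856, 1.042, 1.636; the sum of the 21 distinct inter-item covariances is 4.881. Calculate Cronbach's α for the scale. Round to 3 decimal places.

α = 0.581

sum of item variances = 2.660 + 2.167 + 0.634 + 0.856 + 0.856 + 1.042 + 1.636 = 9.851
Sum of distinct covariances = 4.881
σ²_T = sum of item variances + 2·Σcov = 9.851 + 2 × 4.881 = 19.613
α = (7/6)·(1 − 9.851/19.613) = 0.581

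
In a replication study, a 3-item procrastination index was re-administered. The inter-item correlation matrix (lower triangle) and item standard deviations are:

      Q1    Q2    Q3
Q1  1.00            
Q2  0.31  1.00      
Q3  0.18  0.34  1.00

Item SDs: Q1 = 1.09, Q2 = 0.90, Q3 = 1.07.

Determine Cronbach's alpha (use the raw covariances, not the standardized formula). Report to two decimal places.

Σσ²ᵢ = 1.09² + 0.90² + 1.07² = 3.1430
Covariances σ_ij = r_ij · s_i · s_j:
  σ(Q1,Q2) = 0.31 × 1.09 × 0.90 = 0.3041
  σ(Q1,Q3) = 0.18 × 1.09 × 1.07 = 0.2099
  σ(Q2,Q3) = 0.34 × 0.90 × 1.07 = 0.3274
σ²_T = Σσ²ᵢ + 2·Σσ_ij = 3.1430 + 2 × 0.8414 = 4.8258
α = (3/2)·(1 − 3.1430/4.8258) = 0.52

Cronbach's alpha = 0.52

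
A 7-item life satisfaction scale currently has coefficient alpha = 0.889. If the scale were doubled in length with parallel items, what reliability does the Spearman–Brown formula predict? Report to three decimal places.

predicted reliability = 0.941

Length factor m = 2
α' = m·α / (1 + (m−1)·α)
   = 2 × 0.889 / (1 + (2 − 1) × 0.889)
   = 1.7780 / 1.8890 = 0.941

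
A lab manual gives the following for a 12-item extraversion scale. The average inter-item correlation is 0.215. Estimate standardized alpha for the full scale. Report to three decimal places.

standardized alpha = 0.767

Standardized α = k·r̄ / (1 + (k−1)·r̄) = 12 × 0.215 / (1 + 11 × 0.215)
  = 2.5800 / 3.3650 = 0.767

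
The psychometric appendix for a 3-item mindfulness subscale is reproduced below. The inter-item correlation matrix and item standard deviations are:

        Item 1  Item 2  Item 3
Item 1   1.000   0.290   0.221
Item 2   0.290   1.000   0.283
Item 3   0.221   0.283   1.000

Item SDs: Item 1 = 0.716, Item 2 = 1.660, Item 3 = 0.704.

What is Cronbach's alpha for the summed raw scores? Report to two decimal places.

Σσ²ᵢ = 0.716² + 1.660² + 0.704² = 3.7639
Covariances σ_ij = r_ij · s_i · s_j:
  σ(Item 1,Item 2) = 0.290 × 0.716 × 1.660 = 0.3447
  σ(Item 1,Item 3) = 0.221 × 0.716 × 0.704 = 0.1114
  σ(Item 2,Item 3) = 0.283 × 1.660 × 0.704 = 0.3307
σ²_T = Σσ²ᵢ + 2·Σσ_ij = 3.7639 + 2 × 0.7868 = 5.3375
α = (3/2)·(1 − 3.7639/5.3375) = 0.44

α = 0.44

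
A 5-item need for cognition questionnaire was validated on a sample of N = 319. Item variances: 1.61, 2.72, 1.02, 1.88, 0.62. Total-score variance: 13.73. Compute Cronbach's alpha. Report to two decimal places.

Σσ²ᵢ = 1.61 + 2.72 + 1.02 + 1.88 + 0.62 = 7.85
α = (k/(k−1))·(1 − Σσ²ᵢ/σ²_T) = (5/4)·(1 − 7.85/13.73) = 0.54

α = 0.54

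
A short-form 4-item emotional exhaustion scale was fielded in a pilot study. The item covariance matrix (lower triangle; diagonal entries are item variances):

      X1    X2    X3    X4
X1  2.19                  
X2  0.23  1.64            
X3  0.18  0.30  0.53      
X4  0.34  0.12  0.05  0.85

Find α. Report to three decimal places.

α = 0.425

ΣVar(i) = 2.19 + 1.64 + 0.53 + 0.85 = 5.21
Σ_{i<j} σ_ij = 1.22
σ²_total = 5.21 + 2 × 1.22 = 7.65
α = (k/(k−1))·(1 − ΣVar(i)/σ²_total) = (4/3)·(1 − 5.21/7.65) = 0.425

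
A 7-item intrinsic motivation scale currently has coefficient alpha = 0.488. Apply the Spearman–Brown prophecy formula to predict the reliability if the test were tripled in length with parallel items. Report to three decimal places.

Length factor m = 3
α' = m·α / (1 + (m−1)·α)
   = 3 × 0.488 / (1 + (3 − 1) × 0.488)
   = 1.4640 / 1.9760 = 0.741

predicted reliability = 0.741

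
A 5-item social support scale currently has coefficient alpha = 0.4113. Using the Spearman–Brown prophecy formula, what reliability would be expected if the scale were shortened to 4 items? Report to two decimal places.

predicted reliability = 0.36

Length factor m = 4/5 = 0.8000
α' = m·α / (1 − (1−m)·α)
   = 4/5 × 0.4113 / (1 − (1 − 4/5) × 0.4113)
   = 0.3290 / 0.9177 = 0.36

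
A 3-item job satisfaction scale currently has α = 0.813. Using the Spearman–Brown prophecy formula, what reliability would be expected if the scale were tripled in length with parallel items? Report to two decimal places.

predicted reliability = 0.93

Length factor m = 3
α' = m·α / (1 + (m−1)·α)
   = 3 × 0.813 / (1 + (3 − 1) × 0.813)
   = 2.4390 / 2.6260 = 0.93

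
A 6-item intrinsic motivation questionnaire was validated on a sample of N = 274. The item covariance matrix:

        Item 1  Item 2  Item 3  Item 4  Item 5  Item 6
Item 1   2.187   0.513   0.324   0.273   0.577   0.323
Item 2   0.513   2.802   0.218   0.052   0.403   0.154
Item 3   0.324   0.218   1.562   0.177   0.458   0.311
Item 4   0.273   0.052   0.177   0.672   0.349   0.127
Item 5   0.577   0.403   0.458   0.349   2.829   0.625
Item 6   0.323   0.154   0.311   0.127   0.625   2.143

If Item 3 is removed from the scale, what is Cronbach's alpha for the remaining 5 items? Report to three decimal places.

α = 0.487

Remaining items: Item 1, Item 2, Item 4, Item 5, Item 6 (k = 5).
Σσᵢ² = 2.187 + 2.802 + 0.672 + 2.829 + 2.143 = 10.633
Var(T) = 10.633 + 2 × 3.396 = 17.425
α (item deleted) = (5/4)·(1 − 10.633/17.425) = 0.487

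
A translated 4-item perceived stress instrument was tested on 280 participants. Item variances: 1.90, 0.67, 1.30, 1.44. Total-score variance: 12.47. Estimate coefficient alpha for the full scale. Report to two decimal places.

Σσᵢ² = 1.90 + 0.67 + 1.30 + 1.44 = 5.31
α = (k/(k−1))·(1 − Σσᵢ²/σ²_total) = (4/3)·(1 − 5.31/12.47) = 0.77

coefficient alpha = 0.77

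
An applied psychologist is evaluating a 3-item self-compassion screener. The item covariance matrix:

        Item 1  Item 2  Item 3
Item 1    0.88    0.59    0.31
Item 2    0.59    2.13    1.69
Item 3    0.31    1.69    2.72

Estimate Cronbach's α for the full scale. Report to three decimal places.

Σσᵢ² = 0.88 + 2.13 + 2.72 = 5.73
Sum of off-diagonal covariances = 2.59
total variance = 5.73 + 2 × 2.59 = 10.91
α = (k/(k−1))·(1 − Σσᵢ²/total variance) = (3/2)·(1 − 5.73/10.91) = 0.712

Cronbach's α = 0.712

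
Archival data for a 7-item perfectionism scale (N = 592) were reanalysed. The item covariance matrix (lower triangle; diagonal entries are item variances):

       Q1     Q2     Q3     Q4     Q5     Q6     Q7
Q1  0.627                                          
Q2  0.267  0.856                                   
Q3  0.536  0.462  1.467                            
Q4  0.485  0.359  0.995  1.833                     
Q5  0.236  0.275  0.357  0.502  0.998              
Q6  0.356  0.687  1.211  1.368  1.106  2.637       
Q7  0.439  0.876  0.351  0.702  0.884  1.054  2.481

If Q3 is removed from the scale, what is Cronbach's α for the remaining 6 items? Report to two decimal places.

Cronbach's α = 0.80

Remaining items: Q1, Q2, Q4, Q5, Q6, Q7 (k = 6).
ΣVar(i) = 0.627 + 0.856 + 1.833 + 0.998 + 2.637 + 2.481 = 9.432
σ²_total = 9.432 + 2 × 9.596 = 28.624
α (item deleted) = (6/5)·(1 − 9.432/28.624) = 0.80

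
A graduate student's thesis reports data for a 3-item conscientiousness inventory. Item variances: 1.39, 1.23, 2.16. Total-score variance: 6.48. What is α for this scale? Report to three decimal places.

α = 0.394

sum of item variances = 1.39 + 1.23 + 2.16 = 4.78
α = (k/(k−1))·(1 − sum of item variances/σ²_T) = (3/2)·(1 − 4.78/6.48) = 0.394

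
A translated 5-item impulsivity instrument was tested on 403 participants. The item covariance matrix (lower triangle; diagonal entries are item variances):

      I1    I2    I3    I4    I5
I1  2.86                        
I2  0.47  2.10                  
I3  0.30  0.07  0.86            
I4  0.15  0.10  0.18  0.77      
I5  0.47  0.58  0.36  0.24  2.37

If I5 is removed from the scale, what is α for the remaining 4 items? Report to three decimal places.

Remaining items: I1, I2, I3, I4 (k = 4).
Σσᵢ² = 2.86 + 2.10 + 0.86 + 0.77 = 6.59
total variance = 6.59 + 2 × 1.27 = 9.13
α (item deleted) = (4/3)·(1 − 6.59/9.13) = 0.371

α = 0.371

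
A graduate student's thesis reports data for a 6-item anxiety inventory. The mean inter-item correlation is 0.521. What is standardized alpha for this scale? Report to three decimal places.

Standardized α = k·r̄ / (1 + (k−1)·r̄) = 6 × 0.521 / (1 + 5 × 0.521)
  = 3.1260 / 3.6050 = 0.867

standardized alpha = 0.867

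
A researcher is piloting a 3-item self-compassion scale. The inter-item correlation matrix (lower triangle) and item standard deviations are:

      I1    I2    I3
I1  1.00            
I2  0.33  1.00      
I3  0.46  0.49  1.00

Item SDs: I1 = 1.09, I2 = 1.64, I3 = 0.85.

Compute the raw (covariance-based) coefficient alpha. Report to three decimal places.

Σσ²ᵢ = 1.09² + 1.64² + 0.85² = 4.6002
Covariances σ_ij = r_ij · s_i · s_j:
  σ(I1,I2) = 0.33 × 1.09 × 1.64 = 0.5899
  σ(I1,I3) = 0.46 × 1.09 × 0.85 = 0.4262
  σ(I2,I3) = 0.49 × 1.64 × 0.85 = 0.6831
σ²_T = Σσ²ᵢ + 2·Σσ_ij = 4.6002 + 2 × 1.6992 = 7.9986
α = (3/2)·(1 − 4.6002/7.9986) = 0.637

α = 0.637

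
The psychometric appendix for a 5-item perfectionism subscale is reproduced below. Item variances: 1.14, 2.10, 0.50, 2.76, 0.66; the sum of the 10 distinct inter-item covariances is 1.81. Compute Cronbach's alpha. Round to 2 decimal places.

ΣVar(i) = 1.14 + 2.10 + 0.50 + 2.76 + 0.66 = 7.16
Sum of distinct covariances = 1.81
σ²_T = ΣVar(i) + 2·Σcov = 7.16 + 2 × 1.81 = 10.78
α = (5/4)·(1 − 7.16/10.78) = 0.42

α = 0.42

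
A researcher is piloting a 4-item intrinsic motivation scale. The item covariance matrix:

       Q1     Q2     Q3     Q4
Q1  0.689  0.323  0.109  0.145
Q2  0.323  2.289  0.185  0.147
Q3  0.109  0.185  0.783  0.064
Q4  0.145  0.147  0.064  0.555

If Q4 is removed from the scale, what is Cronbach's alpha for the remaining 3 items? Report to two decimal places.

α = 0.37

Remaining items: Q1, Q2, Q3 (k = 3).
ΣVar(i) = 0.689 + 2.289 + 0.783 = 3.761
total variance = 3.761 + 2 × 0.617 = 4.995
α (item deleted) = (3/2)·(1 − 3.761/4.995) = 0.37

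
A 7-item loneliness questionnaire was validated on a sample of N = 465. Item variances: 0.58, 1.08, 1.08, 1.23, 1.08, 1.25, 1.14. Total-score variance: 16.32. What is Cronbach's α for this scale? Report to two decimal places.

Cronbach's α = 0.63

sum of item variances = 0.58 + 1.08 + 1.08 + 1.23 + 1.08 + 1.25 + 1.14 = 7.44
α = (k/(k−1))·(1 − sum of item variances/σ²_T) = (7/6)·(1 − 7.44/16.32) = 0.63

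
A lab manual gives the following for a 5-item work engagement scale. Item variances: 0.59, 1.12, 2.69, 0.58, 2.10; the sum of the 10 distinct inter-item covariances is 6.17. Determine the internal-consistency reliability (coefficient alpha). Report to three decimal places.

sum of item variances = 0.59 + 1.12 + 2.69 + 0.58 + 2.10 = 7.08
Sum of distinct covariances = 6.17
σ²_T = sum of item variances + 2·Σcov = 7.08 + 2 × 6.17 = 19.42
α = (5/4)·(1 − 7.08/19.42) = 0.794

α = 0.794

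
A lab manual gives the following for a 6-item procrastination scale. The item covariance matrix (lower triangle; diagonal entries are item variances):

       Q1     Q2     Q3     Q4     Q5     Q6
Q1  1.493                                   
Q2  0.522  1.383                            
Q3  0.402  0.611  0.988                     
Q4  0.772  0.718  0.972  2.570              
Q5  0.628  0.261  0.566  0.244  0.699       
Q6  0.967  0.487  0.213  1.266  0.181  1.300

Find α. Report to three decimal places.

ΣVar(i) = 1.493 + 1.383 + 0.988 + 2.570 + 0.699 + 1.300 = 8.433
Sum of the distinct covariances = 8.810
total variance = 8.433 + 2 × 8.810 = 26.053
α = (k/(k−1))·(1 − ΣVar(i)/total variance) = (6/5)·(1 − 8.433/26.053) = 0.812

α = 0.812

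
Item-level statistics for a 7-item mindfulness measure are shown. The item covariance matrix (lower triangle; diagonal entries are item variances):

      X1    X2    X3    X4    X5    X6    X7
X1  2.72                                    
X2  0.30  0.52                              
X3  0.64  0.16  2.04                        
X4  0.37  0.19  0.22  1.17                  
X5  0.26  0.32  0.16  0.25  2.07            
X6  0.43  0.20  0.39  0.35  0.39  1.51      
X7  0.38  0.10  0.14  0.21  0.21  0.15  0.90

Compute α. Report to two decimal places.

α = 0.60

Σσᵢ² = 2.72 + 0.52 + 2.04 + 1.17 + 2.07 + 1.51 + 0.90 = 10.93
Sum of off-diagonal covariances = 5.82
Var(T) = 10.93 + 2 × 5.82 = 22.57
α = (k/(k−1))·(1 − Σσᵢ²/Var(T)) = (7/6)·(1 − 10.93/22.57) = 0.60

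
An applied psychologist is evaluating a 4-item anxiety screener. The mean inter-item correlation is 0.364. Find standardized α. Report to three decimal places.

Standardized α = k·r̄ / (1 + (k−1)·r̄) = 4 × 0.364 / (1 + 3 × 0.364)
  = 1.4560 / 2.0920 = 0.696

standardized α = 0.696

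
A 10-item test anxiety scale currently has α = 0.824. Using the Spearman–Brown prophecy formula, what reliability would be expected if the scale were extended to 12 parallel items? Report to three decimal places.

predicted reliability = 0.849

Length factor m = 12/10 = 1.2000
α' = m·α / (1 + (m−1)·α)
   = 12/10 × 0.824 / (1 + (12/10 − 1) × 0.824)
   = 0.9888 / 1.1648 = 0.849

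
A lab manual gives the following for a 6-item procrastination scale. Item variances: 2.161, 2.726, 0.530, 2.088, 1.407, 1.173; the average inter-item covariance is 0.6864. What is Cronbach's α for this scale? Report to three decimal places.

Cronbach's α = 0.806

Σσᵢ² = 2.161 + 2.726 + 0.530 + 2.088 + 1.407 + 1.173 = 10.085
Sum of the 15 distinct covariances = 15 × 0.6864 = 10.2960
total variance = Σσᵢ² + 2·Σcov = 10.085 + 2 × 10.2960 = 30.6770
α = (6/5)·(1 − 10.085/30.6770) = 0.806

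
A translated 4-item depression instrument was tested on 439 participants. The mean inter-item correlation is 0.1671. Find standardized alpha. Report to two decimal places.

Standardized α = k·r̄ / (1 + (k−1)·r̄) = 4 × 0.1671 / (1 + 3 × 0.1671)
  = 0.6684 / 1.5013 = 0.45

standardized alpha = 0.45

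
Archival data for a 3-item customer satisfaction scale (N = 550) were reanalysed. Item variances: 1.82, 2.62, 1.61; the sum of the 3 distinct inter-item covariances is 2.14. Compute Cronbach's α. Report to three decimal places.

α = 0.621

Σσ²ᵢ = 1.82 + 2.62 + 1.61 = 6.05
Sum of distinct covariances = 2.14
σ²_total = Σσ²ᵢ + 2·Σcov = 6.05 + 2 × 2.14 = 10.33
α = (3/2)·(1 − 6.05/10.33) = 0.621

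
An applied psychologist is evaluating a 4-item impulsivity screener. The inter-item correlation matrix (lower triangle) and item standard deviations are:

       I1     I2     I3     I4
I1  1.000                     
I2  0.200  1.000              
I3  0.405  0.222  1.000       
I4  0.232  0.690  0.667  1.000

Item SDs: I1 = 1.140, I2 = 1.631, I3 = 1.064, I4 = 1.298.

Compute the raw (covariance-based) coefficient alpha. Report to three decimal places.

α = 0.720

Σσ²ᵢ = 1.140² + 1.631² + 1.064² + 1.298² = 6.7767
Covariances σ_ij = r_ij · s_i · s_j:
  σ(I1,I2) = 0.200 × 1.140 × 1.631 = 0.3719
  σ(I1,I3) = 0.405 × 1.140 × 1.064 = 0.4912
  σ(I1,I4) = 0.232 × 1.140 × 1.298 = 0.3433
  σ(I2,I3) = 0.222 × 1.631 × 1.064 = 0.3853
  σ(I2,I4) = 0.690 × 1.631 × 1.298 = 1.4608
  σ(I3,I4) = 0.667 × 1.064 × 1.298 = 0.9212
σ²_T = Σσ²ᵢ + 2·Σσ_ij = 6.7767 + 2 × 3.9737 = 14.7241
α = (4/3)·(1 − 6.7767/14.7241) = 0.720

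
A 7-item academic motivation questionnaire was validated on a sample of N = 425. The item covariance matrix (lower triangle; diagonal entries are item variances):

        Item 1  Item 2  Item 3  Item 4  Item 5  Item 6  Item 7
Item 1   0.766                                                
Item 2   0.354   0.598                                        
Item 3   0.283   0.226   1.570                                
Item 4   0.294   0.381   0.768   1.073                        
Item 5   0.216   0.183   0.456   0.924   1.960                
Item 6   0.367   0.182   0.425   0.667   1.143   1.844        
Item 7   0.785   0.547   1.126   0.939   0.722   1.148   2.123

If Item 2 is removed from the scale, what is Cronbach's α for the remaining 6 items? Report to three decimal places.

Remaining items: Item 1, Item 3, Item 4, Item 5, Item 6, Item 7 (k = 6).
Σσ²ᵢ = 0.766 + 1.570 + 1.073 + 1.960 + 1.844 + 2.123 = 9.336
σ²_total = 9.336 + 2 × 10.263 = 29.862
α (item deleted) = (6/5)·(1 − 9.336/29.862) = 0.825

α = 0.825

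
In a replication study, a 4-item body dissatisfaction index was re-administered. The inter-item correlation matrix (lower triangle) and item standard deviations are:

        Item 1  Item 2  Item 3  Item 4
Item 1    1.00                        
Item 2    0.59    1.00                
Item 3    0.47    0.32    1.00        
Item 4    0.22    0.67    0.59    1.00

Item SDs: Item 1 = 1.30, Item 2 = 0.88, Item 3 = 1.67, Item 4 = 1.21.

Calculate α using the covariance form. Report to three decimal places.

α = 0.757

Σσ²ᵢ = 1.30² + 0.88² + 1.67² + 1.21² = 6.7174
Covariances σ_ij = r_ij · s_i · s_j:
  σ(Item 1,Item 2) = 0.59 × 1.30 × 0.88 = 0.6750
  σ(Item 1,Item 3) = 0.47 × 1.30 × 1.67 = 1.0204
  σ(Item 1,Item 4) = 0.22 × 1.30 × 1.21 = 0.3461
  σ(Item 2,Item 3) = 0.32 × 0.88 × 1.67 = 0.4703
  σ(Item 2,Item 4) = 0.67 × 0.88 × 1.21 = 0.7134
  σ(Item 3,Item 4) = 0.59 × 1.67 × 1.21 = 1.1922
σ²_T = Σσ²ᵢ + 2·Σσ_ij = 6.7174 + 2 × 4.4174 = 15.5522
α = (4/3)·(1 − 6.7174/15.5522) = 0.757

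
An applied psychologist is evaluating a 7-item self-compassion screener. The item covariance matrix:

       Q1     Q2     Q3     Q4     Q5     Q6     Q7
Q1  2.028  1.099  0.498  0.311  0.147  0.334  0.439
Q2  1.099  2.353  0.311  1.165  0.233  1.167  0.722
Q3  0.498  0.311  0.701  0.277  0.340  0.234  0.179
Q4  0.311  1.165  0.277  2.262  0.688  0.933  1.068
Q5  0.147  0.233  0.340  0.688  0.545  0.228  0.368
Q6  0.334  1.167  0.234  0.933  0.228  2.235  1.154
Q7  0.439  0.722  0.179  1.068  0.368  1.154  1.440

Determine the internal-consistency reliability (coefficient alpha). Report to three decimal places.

α = 0.785

ΣVar(i) = 2.028 + 2.353 + 0.701 + 2.262 + 0.545 + 2.235 + 1.440 = 11.564
Sum of off-diagonal covariances = 11.895
σ²_T = 11.564 + 2 × 11.895 = 35.354
α = (k/(k−1))·(1 − ΣVar(i)/σ²_T) = (7/6)·(1 − 11.564/35.354) = 0.785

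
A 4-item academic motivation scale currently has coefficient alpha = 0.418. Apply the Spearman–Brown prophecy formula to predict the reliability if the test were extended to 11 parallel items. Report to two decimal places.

Length factor m = 11/4 = 2.7500
α' = m·α / (1 + (m−1)·α)
   = 11/4 × 0.418 / (1 + (11/4 − 1) × 0.418)
   = 1.1495 / 1.7315 = 0.66

predicted reliability = 0.66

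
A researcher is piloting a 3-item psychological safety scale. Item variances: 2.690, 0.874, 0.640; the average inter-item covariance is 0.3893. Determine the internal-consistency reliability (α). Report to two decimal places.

Σσ²ᵢ = 2.690 + 0.874 + 0.640 = 4.204
Sum of the 3 distinct covariances = 3 × 0.3893 = 1.1679
σ²_T = Σσ²ᵢ + 2·Σcov = 4.204 + 2 × 1.1679 = 6.5398
α = (3/2)·(1 − 4.204/6.5398) = 0.54

α = 0.54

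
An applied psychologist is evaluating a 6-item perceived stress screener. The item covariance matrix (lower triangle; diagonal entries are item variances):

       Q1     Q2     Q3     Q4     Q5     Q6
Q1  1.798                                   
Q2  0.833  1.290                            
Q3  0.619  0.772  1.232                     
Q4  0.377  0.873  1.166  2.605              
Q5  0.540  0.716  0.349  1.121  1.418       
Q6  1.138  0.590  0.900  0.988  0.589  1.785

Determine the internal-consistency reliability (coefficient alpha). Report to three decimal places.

α = 0.835

ΣVar(i) = 1.798 + 1.290 + 1.232 + 2.605 + 1.418 + 1.785 = 10.128
Sum of the distinct covariances = 11.571
σ²_total = 10.128 + 2 × 11.571 = 33.270
α = (k/(k−1))·(1 − ΣVar(i)/σ²_total) = (6/5)·(1 − 10.128/33.270) = 0.835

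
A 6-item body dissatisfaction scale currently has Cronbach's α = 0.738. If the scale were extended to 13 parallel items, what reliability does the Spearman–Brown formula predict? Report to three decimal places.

Length factor m = 13/6 = 2.1667
α' = m·α / (1 + (m−1)·α)
   = 13/6 × 0.738 / (1 + (13/6 − 1) × 0.738)
   = 1.5990 / 1.8610 = 0.859

predicted reliability = 0.859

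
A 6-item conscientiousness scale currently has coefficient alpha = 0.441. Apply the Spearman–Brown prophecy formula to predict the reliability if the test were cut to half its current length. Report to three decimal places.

Length factor m = 1/2
α' = m·α / (1 − (1−m)·α)
   = 1/2 × 0.441 / (1 − (1 − 1/2) × 0.441)
   = 0.2205 / 0.7795 = 0.283

predicted reliability = 0.283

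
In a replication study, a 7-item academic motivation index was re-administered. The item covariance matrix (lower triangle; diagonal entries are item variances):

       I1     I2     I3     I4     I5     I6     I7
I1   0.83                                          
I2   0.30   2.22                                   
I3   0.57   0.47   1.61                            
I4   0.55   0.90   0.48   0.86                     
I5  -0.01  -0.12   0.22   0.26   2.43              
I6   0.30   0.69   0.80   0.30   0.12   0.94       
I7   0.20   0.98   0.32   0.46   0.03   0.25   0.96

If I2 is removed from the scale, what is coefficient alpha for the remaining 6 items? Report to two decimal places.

Remaining items: I1, I3, I4, I5, I6, I7 (k = 6).
ΣVar(i) = 0.83 + 1.61 + 0.86 + 2.43 + 0.94 + 0.96 = 7.63
σ²_total = 7.63 + 2 × 4.85 = 17.33
α (item deleted) = (6/5)·(1 − 7.63/17.33) = 0.67

α = 0.67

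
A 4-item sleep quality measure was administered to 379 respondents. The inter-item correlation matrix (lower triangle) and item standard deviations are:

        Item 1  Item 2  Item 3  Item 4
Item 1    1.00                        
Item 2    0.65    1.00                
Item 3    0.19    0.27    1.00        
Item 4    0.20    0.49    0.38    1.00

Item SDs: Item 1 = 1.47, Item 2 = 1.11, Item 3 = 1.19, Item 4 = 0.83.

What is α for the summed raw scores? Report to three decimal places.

α = 0.675

Σσ²ᵢ = 1.47² + 1.11² + 1.19² + 0.83² = 5.4980
Covariances σ_ij = r_ij · s_i · s_j:
  σ(Item 1,Item 2) = 0.65 × 1.47 × 1.11 = 1.0606
  σ(Item 1,Item 3) = 0.19 × 1.47 × 1.19 = 0.3324
  σ(Item 1,Item 4) = 0.20 × 1.47 × 0.83 = 0.2440
  σ(Item 2,Item 3) = 0.27 × 1.11 × 1.19 = 0.3566
  σ(Item 2,Item 4) = 0.49 × 1.11 × 0.83 = 0.4514
  σ(Item 3,Item 4) = 0.38 × 1.19 × 0.83 = 0.3753
σ²_T = Σσ²ᵢ + 2·Σσ_ij = 5.4980 + 2 × 2.8203 = 11.1386
α = (4/3)·(1 − 5.4980/11.1386) = 0.675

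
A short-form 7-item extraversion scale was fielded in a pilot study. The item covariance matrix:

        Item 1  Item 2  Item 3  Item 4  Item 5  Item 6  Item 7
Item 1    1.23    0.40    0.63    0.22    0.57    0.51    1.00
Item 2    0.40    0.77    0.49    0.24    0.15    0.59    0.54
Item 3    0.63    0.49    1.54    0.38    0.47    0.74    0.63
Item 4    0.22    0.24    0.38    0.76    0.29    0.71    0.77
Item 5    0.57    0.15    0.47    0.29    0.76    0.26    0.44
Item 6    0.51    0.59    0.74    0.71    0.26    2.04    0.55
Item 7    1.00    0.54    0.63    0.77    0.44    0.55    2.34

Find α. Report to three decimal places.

Σσᵢ² = 1.23 + 0.77 + 1.54 + 0.76 + 0.76 + 2.04 + 2.34 = 9.44
Σ_{i<j} σ_ij = 10.58
total variance = 9.44 + 2 × 10.58 = 30.60
α = (k/(k−1))·(1 − Σσᵢ²/total variance) = (7/6)·(1 − 9.44/30.60) = 0.807

α = 0.807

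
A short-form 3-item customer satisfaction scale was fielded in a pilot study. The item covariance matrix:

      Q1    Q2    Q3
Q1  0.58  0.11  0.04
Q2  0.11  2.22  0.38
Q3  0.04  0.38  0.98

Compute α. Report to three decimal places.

sum of item variances = 0.58 + 2.22 + 0.98 = 3.78
Sum of the distinct covariances = 0.53
σ²_T = 3.78 + 2 × 0.53 = 4.84
α = (k/(k−1))·(1 − sum of item variances/σ²_T) = (3/2)·(1 − 3.78/4.84) = 0.329

α = 0.329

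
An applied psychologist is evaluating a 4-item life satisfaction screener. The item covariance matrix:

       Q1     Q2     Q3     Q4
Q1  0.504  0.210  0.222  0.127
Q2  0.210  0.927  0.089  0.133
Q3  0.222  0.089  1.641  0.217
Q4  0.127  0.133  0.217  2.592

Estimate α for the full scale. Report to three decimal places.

α = 0.347

Σσᵢ² = 0.504 + 0.927 + 1.641 + 2.592 = 5.664
Σ_{i<j} σ_ij = 0.998
Var(T) = 5.664 + 2 × 0.998 = 7.660
α = (k/(k−1))·(1 − Σσᵢ²/Var(T)) = (4/3)·(1 − 5.664/7.660) = 0.347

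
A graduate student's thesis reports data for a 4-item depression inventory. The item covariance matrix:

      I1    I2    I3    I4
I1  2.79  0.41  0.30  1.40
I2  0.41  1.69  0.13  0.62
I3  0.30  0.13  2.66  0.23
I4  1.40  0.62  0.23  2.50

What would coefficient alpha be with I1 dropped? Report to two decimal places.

Remaining items: I2, I3, I4 (k = 3).
ΣVar(i) = 1.69 + 2.66 + 2.50 = 6.85
Var(T) = 6.85 + 2 × 0.98 = 8.81
α (item deleted) = (3/2)·(1 − 6.85/8.81) = 0.33

coefficient alpha = 0.33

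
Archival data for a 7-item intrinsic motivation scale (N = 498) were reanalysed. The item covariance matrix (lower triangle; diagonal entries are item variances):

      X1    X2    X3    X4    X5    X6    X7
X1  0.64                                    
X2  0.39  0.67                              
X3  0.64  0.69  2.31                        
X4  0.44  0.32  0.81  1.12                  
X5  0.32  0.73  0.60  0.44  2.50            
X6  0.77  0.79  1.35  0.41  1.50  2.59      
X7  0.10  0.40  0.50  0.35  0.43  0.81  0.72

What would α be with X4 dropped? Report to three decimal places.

α = 0.816

Remaining items: X1, X2, X3, X5, X6, X7 (k = 6).
sum of item variances = 0.64 + 0.67 + 2.31 + 2.50 + 2.59 + 0.72 = 9.43
Var(T) = 9.43 + 2 × 10.02 = 29.47
α (item deleted) = (6/5)·(1 − 9.43/29.47) = 0.816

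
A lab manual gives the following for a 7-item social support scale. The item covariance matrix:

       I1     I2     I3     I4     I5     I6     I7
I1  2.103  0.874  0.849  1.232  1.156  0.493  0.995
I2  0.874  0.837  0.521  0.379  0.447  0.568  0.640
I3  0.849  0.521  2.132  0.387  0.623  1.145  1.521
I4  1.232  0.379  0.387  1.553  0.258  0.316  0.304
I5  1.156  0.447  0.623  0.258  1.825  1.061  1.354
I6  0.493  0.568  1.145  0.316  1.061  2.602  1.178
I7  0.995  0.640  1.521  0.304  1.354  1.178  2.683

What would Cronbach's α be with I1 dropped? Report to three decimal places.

Remaining items: I2, I3, I4, I5, I6, I7 (k = 6).
ΣVar(i) = 0.837 + 2.132 + 1.553 + 1.825 + 2.602 + 2.683 = 11.632
σ²_total = 11.632 + 2 × 10.702 = 33.036
α (item deleted) = (6/5)·(1 − 11.632/33.036) = 0.777

Cronbach's α = 0.777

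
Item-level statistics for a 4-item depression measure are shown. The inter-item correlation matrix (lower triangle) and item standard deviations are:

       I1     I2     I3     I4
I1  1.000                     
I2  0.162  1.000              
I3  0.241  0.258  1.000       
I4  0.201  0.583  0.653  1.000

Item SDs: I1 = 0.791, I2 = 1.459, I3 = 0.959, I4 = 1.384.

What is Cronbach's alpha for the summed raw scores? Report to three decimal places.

Σσ²ᵢ = 0.791² + 1.459² + 0.959² + 1.384² = 5.5895
Covariances σ_ij = r_ij · s_i · s_j:
  σ(I1,I2) = 0.162 × 0.791 × 1.459 = 0.1870
  σ(I1,I3) = 0.241 × 0.791 × 0.959 = 0.1828
  σ(I1,I4) = 0.201 × 0.791 × 1.384 = 0.2200
  σ(I2,I3) = 0.258 × 1.459 × 0.959 = 0.3610
  σ(I2,I4) = 0.583 × 1.459 × 1.384 = 1.1772
  σ(I3,I4) = 0.653 × 0.959 × 1.384 = 0.8667
σ²_T = Σσ²ᵢ + 2·Σσ_ij = 5.5895 + 2 × 2.9947 = 11.5789
α = (4/3)·(1 − 5.5895/11.5789) = 0.690

Cronbach's alpha = 0.690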